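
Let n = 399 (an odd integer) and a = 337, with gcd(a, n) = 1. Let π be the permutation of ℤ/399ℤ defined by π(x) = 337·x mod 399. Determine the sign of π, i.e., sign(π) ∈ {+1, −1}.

Orbit of 316 under x↦337x: [316, 358, 148, 1, 337, 253, 274]… (length divides ord_399(337)).
π_337 has 42 disjoint cycles with lengths [18, 18, 18, 18, 18, 18, 18, 18, 18, 18, 18, 18, 18, 18, 18, 18, 18, 18, 18, 18, 18, 1, 1, 1, 1, 1, 1, 1, 1, 1, 1, 1, 1, 1, 1, 1, 1, 1, 1, 1, 1, 1] on {0,…,398}.
399 − 42 = 357 transpositions; sign(π) = (−1)^357 = -1.
Via Zolotarev, sign(π_{337}) = (337|399) = -1.

-1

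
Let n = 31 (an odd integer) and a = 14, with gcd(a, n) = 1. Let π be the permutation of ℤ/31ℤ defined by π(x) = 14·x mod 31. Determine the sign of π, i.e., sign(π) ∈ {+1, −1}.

Orbit of 9 under x↦14x: [9, 2, 28, 20, 1, 14, 10]… (length divides ord_31(14)).
The orbit structure of x ↦ 14x mod 31: 3 orbits of sizes [15, 15, 1].
31 − 3 = 28 transpositions; sign(π) = (−1)^28 = +1.
(14|31)_J = +1 (Zolotarev's lemma cross-check).

+1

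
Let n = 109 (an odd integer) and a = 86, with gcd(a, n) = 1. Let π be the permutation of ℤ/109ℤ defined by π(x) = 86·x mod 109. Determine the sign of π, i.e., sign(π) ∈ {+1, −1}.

-1

Start at x=108: 108 → 23 → 16 → 68 → 71 → 2 → 63 → … (one orbit).
4 cycles of lengths [36, 36, 36, 1].
sign(π) = (−1)^{n − #cycles} = (−1)^{109−4} = (−1)^105 = -1.
Via Zolotarev, sign(π_{86}) = (86|109) = -1.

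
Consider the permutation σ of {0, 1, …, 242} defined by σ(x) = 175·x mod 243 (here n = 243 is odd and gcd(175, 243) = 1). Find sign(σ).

+1

Trace 46: π^k(46) = [46, 31, 79, 217, 67, 61, 226] for k=0..6.
Cycle type of π: 81×2 + 27×2 + 9×2 + 3×2 + 1×3; total 11 cycles.
sign(π) = (−1)^{n − #cycles} = (−1)^{243−11} = (−1)^232 = +1.
Zolotarev: (175|243) = +1, matching the cycle-count sign.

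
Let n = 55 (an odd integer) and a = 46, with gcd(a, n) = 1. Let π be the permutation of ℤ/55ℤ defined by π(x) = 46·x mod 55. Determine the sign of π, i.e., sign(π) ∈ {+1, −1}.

Trace 36: π^k(36) = [36, 6, 1, 46, 26, 41, 16] for k=0..6.
Cycle lengths of π_46 on ℤ/55ℤ: [10, 10, 10, 10, 10, 1, 1, 1, 1, 1]; 10 cycles in total.
10 cycles on 55: each ℓ→(−1)^(ℓ−1), product (−1)^45 = -1.
(46|55)_J = -1 (Zolotarev's lemma cross-check).

-1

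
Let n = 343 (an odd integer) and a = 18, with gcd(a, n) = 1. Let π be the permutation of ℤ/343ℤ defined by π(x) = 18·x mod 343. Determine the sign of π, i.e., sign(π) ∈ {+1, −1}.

+1

Orbit of 18 under x↦18x: [18, 324, 1]… (length divides ord_343(18)).
Cycle type of π: 3×114 + 1; total 115 cycles.
343 − 115 = 228 transpositions; sign(π) = (−1)^228 = +1.
Zolotarev: (18|343) = +1, matching the cycle-count sign.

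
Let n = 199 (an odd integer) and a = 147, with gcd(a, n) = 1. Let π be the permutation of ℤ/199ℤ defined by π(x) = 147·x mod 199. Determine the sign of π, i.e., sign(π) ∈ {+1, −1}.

-1

Start at x=92: 92 → 191 → 18 → 59 → 116 → 137 → 40 → … (one orbit).
Decompose π into cycles: lengths [66, 66, 66, 1] (4 cycles, including the fixed point 0).
199 − 4 = 195 transpositions; sign(π) = (−1)^195 = -1.
Via Zolotarev, sign(π_{147}) = (147|199) = -1.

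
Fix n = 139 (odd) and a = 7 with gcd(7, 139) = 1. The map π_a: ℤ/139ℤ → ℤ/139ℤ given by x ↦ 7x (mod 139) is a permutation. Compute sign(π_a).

Orbit of 36 under x↦7x: [36, 113, 96, 116, 117, 124, 34]… (length divides ord_139(7)).
3 cycles of lengths [69, 69, 1].
sign(π) = (−1)^{n − #cycles} = (−1)^{139−3} = (−1)^136 = +1.
Check: (7/139) = +1 by Zolotarev.

+1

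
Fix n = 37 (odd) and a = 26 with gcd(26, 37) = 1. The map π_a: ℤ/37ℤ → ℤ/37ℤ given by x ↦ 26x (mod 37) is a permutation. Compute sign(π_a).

+1

Start at x=1: 1 → 26 → 10 → 1 (one orbit).
Cycle type of π: 3×12 + 1; total 13 cycles.
n − c = 37 − 13 = 24; sign = (−1)^24 = +1.
Zolotarev: (26|37) = +1, matching the cycle-count sign.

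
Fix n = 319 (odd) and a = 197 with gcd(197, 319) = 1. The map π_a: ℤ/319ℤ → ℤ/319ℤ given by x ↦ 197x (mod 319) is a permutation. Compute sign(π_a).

Trace 78: π^k(78) = [78, 54, 111, 175, 23, 65, 45] for k=0..6.
30 cycles of lengths [14, 14, 14, 14, 14, 14, 14, 14, 14, 14, 14, 14, 14, 14, 14, 14, 14, 14, 14, 14, 7, 7, 7, 7, 2, 2, 2, 2, 2, 1].
sign(π) = (−1)^{n − #cycles} = (−1)^{319−30} = (−1)^289 = -1.

-1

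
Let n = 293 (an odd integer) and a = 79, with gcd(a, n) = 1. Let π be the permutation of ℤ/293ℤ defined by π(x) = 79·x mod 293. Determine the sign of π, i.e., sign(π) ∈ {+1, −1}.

Start at x=55: 55 → 243 → 152 → 288 → 191 → 146 → 107 → … (one orbit).
Decompose π into cycles: lengths [292, 1] (2 cycles, including the fixed point 0).
2 cycles on 293: each ℓ→(−1)^(ℓ−1), product (−1)^291 = -1.

-1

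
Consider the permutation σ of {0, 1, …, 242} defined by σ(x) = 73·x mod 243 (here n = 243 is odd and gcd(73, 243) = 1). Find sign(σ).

+1

Trace 226: π^k(226) = [226, 217, 46, 199, 190, 19, 172] for k=0..6.
Cycle type of π: 27×6 + 9×6 + 3×6 + 1×9; total 27 cycles.
sign(π) = (−1)^{n − #cycles} = (−1)^{243−27} = (−1)^216 = +1.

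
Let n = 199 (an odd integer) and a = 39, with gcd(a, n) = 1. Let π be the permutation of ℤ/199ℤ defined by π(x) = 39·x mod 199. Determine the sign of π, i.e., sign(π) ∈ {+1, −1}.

-1

Start at x=9: 9 → 152 → 157 → 153 → 196 → 82 → 14 → … (one orbit).
The orbit structure of x ↦ 39x mod 199: 2 orbits of sizes [198, 1].
Σ(ℓ_i−1) = 199−2 = 197; sign = (−1)^197 = -1.
Check: (39/199) = -1 by Zolotarev.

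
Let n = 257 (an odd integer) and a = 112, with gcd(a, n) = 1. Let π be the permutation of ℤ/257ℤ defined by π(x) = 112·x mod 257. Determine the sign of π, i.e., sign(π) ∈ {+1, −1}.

-1

Trace 85: π^k(85) = [85, 11, 204, 232, 27, 197, 219] for k=0..6.
Cycle lengths of π_112 on ℤ/257ℤ: [256, 1]; 2 cycles in total.
With 2 cycles on 257 points, sign = (−1)^{257−2} = -1.
(112|257)_J = -1 (Zolotarev's lemma cross-check).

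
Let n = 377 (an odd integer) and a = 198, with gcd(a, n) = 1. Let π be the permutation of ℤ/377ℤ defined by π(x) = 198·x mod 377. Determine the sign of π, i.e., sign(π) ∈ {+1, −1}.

Start at x=16: 16 → 152 → 313 → 146 → 256 → 170 → 107 → … (one orbit).
Cycle type of π: 21×16 + 7×4 + 3×4 + 1; total 25 cycles.
25 cycles on 377: each ℓ→(−1)^(ℓ−1), product (−1)^352 = +1.

+1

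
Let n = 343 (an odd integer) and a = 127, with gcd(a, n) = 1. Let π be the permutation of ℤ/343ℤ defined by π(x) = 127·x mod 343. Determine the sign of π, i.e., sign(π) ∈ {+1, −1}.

+1

Start at x=253: 253 → 232 → 309 → 141 → 71 → 99 → 225 → … (one orbit).
π_127 has 19 disjoint cycles with lengths [49, 49, 49, 49, 49, 49, 7, 7, 7, 7, 7, 7, 1, 1, 1, 1, 1, 1, 1] on {0,…,342}.
With 19 cycles on 343 points, sign = (−1)^{343−19} = +1.
Check: (127/343) = +1 by Zolotarev.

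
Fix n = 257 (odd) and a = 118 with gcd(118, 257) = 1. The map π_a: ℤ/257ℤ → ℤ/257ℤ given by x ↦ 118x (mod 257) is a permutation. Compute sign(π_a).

+1

Start at x=123: 123 → 122 → 4 → 215 → 184 → 124 → 240 → … (one orbit).
Cycle type of π: 128×2 + 1; total 3 cycles.
With 3 cycles on 257 points, sign = (−1)^{257−3} = +1.
(118|257)_J = +1 (Zolotarev's lemma cross-check).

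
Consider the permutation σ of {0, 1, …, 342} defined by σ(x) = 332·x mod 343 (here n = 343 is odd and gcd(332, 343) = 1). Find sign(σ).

-1

Orbit of 12 under x↦332x: [12, 211, 80, 149, 76, 193, 278]… (length divides ord_343(332)).
4 cycles of lengths [294, 42, 6, 1].
4 cycles on 343: each ℓ→(−1)^(ℓ−1), product (−1)^339 = -1.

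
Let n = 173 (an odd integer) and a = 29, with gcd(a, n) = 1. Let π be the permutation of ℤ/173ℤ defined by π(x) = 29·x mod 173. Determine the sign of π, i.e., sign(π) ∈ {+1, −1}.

Trace 16: π^k(16) = [16, 118, 135, 109, 47, 152, 83] for k=0..6.
Cycle type of π: 43×4 + 1; total 5 cycles.
sign(π) = (−1)^{n − #cycles} = (−1)^{173−5} = (−1)^168 = +1.
The Jacobi symbol (29|173) = +1 (Zolotarev) agrees.

+1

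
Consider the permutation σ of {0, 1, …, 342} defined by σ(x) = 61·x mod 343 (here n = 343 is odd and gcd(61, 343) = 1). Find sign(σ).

-1

Orbit of 148 under x↦61x: [148, 110, 193, 111, 254, 59, 169]… (length divides ord_343(61)).
Cycle type of π: 294 + 42 + 6 + 1; total 4 cycles.
sign(π) = (−1)^{n − #cycles} = (−1)^{343−4} = (−1)^339 = -1.
Check: (61/343) = -1 by Zolotarev.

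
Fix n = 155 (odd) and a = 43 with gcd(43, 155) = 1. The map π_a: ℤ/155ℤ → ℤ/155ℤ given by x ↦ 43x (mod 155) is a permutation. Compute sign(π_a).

+1

Orbit of 134 under x↦43x: [134, 27, 76, 13, 94, 12, 51]… (length divides ord_155(43)).
The orbit structure of x ↦ 43x mod 155: 5 orbits of sizes [60, 60, 30, 4, 1].
n − c = 155 − 5 = 150; sign = (−1)^150 = +1.
The Jacobi symbol (43|155) = +1 (Zolotarev) agrees.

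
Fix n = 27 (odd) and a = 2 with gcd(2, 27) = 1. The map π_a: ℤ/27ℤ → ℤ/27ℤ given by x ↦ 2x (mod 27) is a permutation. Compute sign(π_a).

-1

Trace 11: π^k(11) = [11, 22, 17, 7, 14, 1, 2] for k=0..6.
Decompose π into cycles: lengths [18, 6, 2, 1] (4 cycles, including the fixed point 0).
Σ(ℓ_i−1) = 27−4 = 23; sign = (−1)^23 = -1.
The Jacobi symbol (2|27) = -1 (Zolotarev) agrees.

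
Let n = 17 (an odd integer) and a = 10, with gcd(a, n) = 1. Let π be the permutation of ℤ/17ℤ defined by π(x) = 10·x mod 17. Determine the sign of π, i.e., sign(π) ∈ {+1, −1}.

-1

Start at x=13: 13 → 11 → 8 → 12 → 1 → 10 → 15 → … (one orbit).
The orbit structure of x ↦ 10x mod 17: 2 orbits of sizes [16, 1].
n − c = 17 − 2 = 15; sign = (−1)^15 = -1.
(10|17)_J = -1 (Zolotarev's lemma cross-check).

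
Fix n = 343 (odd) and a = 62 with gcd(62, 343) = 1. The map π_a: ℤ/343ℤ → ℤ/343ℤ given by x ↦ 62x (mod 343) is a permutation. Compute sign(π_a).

Orbit of 204 under x↦62x: [204, 300, 78, 34, 50, 13, 120]… (length divides ord_343(62)).
10 cycles of lengths [98, 98, 98, 14, 14, 14, 2, 2, 2, 1].
n − c = 343 − 10 = 333; sign = (−1)^333 = -1.

-1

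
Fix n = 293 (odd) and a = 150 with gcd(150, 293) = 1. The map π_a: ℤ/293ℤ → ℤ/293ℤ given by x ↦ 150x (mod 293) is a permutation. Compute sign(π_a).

+1

Trace 244: π^k(244) = [244, 268, 59, 60, 210, 149, 82] for k=0..6.
5 cycles of lengths [73, 73, 73, 73, 1].
293 − 5 = 288 transpositions; sign(π) = (−1)^288 = +1.
The Jacobi symbol (150|293) = +1 (Zolotarev) agrees.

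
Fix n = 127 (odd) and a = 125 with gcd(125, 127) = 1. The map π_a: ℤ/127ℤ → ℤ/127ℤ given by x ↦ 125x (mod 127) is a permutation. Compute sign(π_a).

Orbit of 95 under x↦125x: [95, 64, 126, 2, 123, 8, 111]… (length divides ord_127(125)).
Cycle type of π: 14×9 + 1; total 10 cycles.
With 10 cycles on 127 points, sign = (−1)^{127−10} = -1.

-1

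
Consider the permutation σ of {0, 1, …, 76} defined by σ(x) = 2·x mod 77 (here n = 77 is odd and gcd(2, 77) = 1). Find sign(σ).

Trace 64: π^k(64) = [64, 51, 25, 50, 23, 46, 15] for k=0..6.
Cycle lengths of π_2 on ℤ/77ℤ: [30, 30, 10, 3, 3, 1]; 6 cycles in total.
With 6 cycles on 77 points, sign = (−1)^{77−6} = -1.
Check: (2/77) = -1 by Zolotarev.

-1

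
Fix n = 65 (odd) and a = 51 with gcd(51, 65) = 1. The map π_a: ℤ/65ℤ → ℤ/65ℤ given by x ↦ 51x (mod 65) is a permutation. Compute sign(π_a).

Trace 1: π^k(1) = [1, 51] for k=0..1.
Decompose π into cycles: lengths [2, 2, 2, 2, 2, 2, 2, 2, 2, 2, 2, 2, 2, 2, 2, 2, 2, 2, 2, 2, 2, 2, 2, 2, 2, 2, 2, 2, 2, 2, 1, 1, 1, 1, 1] (35 cycles, including the fixed point 0).
Σ(ℓ_i−1) = 65−35 = 30; sign = (−1)^30 = +1.
Zolotarev: (51|65) = +1, matching the cycle-count sign.

+1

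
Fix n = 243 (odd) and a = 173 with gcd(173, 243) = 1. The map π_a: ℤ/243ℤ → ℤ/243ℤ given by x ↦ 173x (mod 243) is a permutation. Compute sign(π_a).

Start at x=130: 130 → 134 → 97 → 14 → 235 → 74 → 166 → … (one orbit).
The orbit structure of x ↦ 173x mod 243: 6 orbits of sizes [162, 54, 18, 6, 2, 1].
243 − 6 = 237 transpositions; sign(π) = (−1)^237 = -1.
The Jacobi symbol (173|243) = -1 (Zolotarev) agrees.

-1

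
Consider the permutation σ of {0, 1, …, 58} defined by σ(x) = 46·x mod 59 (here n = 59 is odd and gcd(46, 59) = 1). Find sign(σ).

Trace 36: π^k(36) = [36, 4, 7, 27, 3, 20, 35] for k=0..6.
Decompose π into cycles: lengths [29, 29, 1] (3 cycles, including the fixed point 0).
sign(π) = (−1)^{n − #cycles} = (−1)^{59−3} = (−1)^56 = +1.
Zolotarev: (46|59) = +1, matching the cycle-count sign.

+1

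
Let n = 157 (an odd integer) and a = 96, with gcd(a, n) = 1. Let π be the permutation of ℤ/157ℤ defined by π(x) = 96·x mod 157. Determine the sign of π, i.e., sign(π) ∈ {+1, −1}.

-1

Orbit of 23 under x↦96x: [23, 10, 18, 1, 96, 110, 41]… (length divides ord_157(96)).
Decompose π into cycles: lengths [156, 1] (2 cycles, including the fixed point 0).
With 2 cycles on 157 points, sign = (−1)^{157−2} = -1.
(96|157)_J = -1 (Zolotarev's lemma cross-check).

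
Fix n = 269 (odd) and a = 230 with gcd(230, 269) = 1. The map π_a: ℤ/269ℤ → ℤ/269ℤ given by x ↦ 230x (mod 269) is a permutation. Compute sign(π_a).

Start at x=148: 148 → 146 → 224 → 141 → 150 → 68 → 38 → … (one orbit).
π_230 has 2 disjoint cycles with lengths [268, 1] on {0,…,268}.
2 cycles on 269: each ℓ→(−1)^(ℓ−1), product (−1)^267 = -1.
Zolotarev: (230|269) = -1, matching the cycle-count sign.

-1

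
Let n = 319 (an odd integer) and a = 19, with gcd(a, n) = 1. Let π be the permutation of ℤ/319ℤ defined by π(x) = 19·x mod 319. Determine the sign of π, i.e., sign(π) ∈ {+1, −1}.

Trace 179: π^k(179) = [179, 211, 181, 249, 265, 250, 284] for k=0..6.
5 cycles of lengths [140, 140, 28, 10, 1].
n − c = 319 − 5 = 314; sign = (−1)^314 = +1.
Via Zolotarev, sign(π_{19}) = (19|319) = +1.

+1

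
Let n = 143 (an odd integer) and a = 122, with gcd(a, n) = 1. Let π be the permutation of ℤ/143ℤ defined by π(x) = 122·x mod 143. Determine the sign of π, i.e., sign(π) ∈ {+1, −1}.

Start at x=122: 122 → 12 → 34 → 1 → 122 (one orbit).
The orbit structure of x ↦ 122x mod 143: 44 orbits of sizes [4, 4, 4, 4, 4, 4, 4, 4, 4, 4, 4, 4, 4, 4, 4, 4, 4, 4, 4, 4, 4, 4, 4, 4, 4, 4, 4, 4, 4, 4, 4, 4, 4, 1, 1, 1, 1, 1, 1, 1, 1, 1, 1, 1].
n − c = 143 − 44 = 99; sign = (−1)^99 = -1.

-1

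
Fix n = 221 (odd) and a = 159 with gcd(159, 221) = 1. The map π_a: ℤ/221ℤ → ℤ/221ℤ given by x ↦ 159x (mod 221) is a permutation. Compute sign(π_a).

-1

Start at x=40: 40 → 172 → 165 → 157 → 211 → 178 → 14 → … (one orbit).
Decompose π into cycles: lengths [48, 48, 48, 48, 16, 3, 3, 3, 3, 1] (10 cycles, including the fixed point 0).
With 10 cycles on 221 points, sign = (−1)^{221−10} = -1.
Check: (159/221) = -1 by Zolotarev.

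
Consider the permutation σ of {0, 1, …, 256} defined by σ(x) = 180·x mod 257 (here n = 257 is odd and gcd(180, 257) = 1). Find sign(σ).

Start at x=114: 114 → 217 → 253 → 51 → 185 → 147 → 246 → … (one orbit).
The orbit structure of x ↦ 180x mod 257: 2 orbits of sizes [256, 1].
With 2 cycles on 257 points, sign = (−1)^{257−2} = -1.

-1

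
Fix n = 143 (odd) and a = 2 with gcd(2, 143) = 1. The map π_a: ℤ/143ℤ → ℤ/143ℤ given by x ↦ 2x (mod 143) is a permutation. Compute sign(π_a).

Orbit of 19 under x↦2x: [19, 38, 76, 9, 18, 36, 72]… (length divides ord_143(2)).
5 cycles of lengths [60, 60, 12, 10, 1].
n − c = 143 − 5 = 138; sign = (−1)^138 = +1.
Check: (2/143) = +1 by Zolotarev.

+1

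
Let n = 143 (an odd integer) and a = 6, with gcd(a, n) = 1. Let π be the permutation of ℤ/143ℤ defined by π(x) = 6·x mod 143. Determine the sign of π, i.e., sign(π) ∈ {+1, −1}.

+1

Start at x=100: 100 → 28 → 25 → 7 → 42 → 109 → 82 → … (one orbit).
Cycle lengths of π_6 on ℤ/143ℤ: [60, 60, 12, 10, 1]; 5 cycles in total.
sign(π) = (−1)^{n − #cycles} = (−1)^{143−5} = (−1)^138 = +1.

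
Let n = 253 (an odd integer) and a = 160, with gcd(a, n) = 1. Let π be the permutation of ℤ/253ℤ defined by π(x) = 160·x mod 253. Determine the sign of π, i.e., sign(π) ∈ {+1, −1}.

Start at x=185: 185 → 252 → 93 → 206 → 70 → 68 → 1 → … (one orbit).
Cycle lengths of π_160 on ℤ/253ℤ: [10, 10, 10, 10, 10, 10, 10, 10, 10, 10, 10, 10, 10, 10, 10, 10, 10, 10, 10, 10, 10, 10, 10, 2, 2, 2, 2, 2, 2, 2, 2, 2, 2, 2, 1]; 35 cycles in total.
Σ(ℓ_i−1) = 253−35 = 218; sign = (−1)^218 = +1.
Via Zolotarev, sign(π_{160}) = (160|253) = +1.

+1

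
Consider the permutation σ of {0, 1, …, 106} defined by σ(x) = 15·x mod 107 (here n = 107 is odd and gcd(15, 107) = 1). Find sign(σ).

Start at x=46: 46 → 48 → 78 → 100 → 2 → 30 → 22 → … (one orbit).
Cycle lengths of π_15 on ℤ/107ℤ: [106, 1]; 2 cycles in total.
Σ(ℓ_i−1) = 107−2 = 105; sign = (−1)^105 = -1.
Via Zolotarev, sign(π_{15}) = (15|107) = -1.

-1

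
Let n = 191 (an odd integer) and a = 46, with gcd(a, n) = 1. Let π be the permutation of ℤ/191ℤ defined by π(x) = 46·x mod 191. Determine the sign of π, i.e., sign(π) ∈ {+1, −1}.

+1

Orbit of 163 under x↦46x: [163, 49, 153, 162, 3, 138, 45]… (length divides ord_191(46)).
The orbit structure of x ↦ 46x mod 191: 3 orbits of sizes [95, 95, 1].
191 − 3 = 188 transpositions; sign(π) = (−1)^188 = +1.
(46|191)_J = +1 (Zolotarev's lemma cross-check).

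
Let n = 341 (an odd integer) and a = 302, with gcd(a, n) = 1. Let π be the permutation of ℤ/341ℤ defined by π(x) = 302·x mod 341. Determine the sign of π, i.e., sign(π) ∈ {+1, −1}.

-1

Trace 97: π^k(97) = [97, 309, 225, 91, 202, 306, 1] for k=0..6.
Decompose π into cycles: lengths [10, 10, 10, 10, 10, 10, 10, 10, 10, 10, 10, 10, 10, 10, 10, 10, 10, 10, 10, 10, 10, 10, 10, 10, 10, 10, 10, 10, 10, 10, 10, 10, 10, 5, 5, 1] (36 cycles, including the fixed point 0).
With 36 cycles on 341 points, sign = (−1)^{341−36} = -1.
(302|341)_J = -1 (Zolotarev's lemma cross-check).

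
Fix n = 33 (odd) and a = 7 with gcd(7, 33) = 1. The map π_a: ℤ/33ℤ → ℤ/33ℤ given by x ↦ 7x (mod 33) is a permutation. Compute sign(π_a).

Orbit of 1 under x↦7x: [1, 7, 16, 13, 25, 10, 4]… (length divides ord_33(7)).
Cycle type of π: 10×3 + 1×3; total 6 cycles.
33 − 6 = 27 transpositions; sign(π) = (−1)^27 = -1.

-1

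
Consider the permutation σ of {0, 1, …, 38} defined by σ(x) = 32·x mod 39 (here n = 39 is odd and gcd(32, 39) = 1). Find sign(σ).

Start at x=8: 8 → 22 → 2 → 25 → 20 → 16 → 5 → … (one orbit).
π_32 has 5 disjoint cycles with lengths [12, 12, 12, 2, 1] on {0,…,38}.
Σ(ℓ_i−1) = 39−5 = 34; sign = (−1)^34 = +1.
The Jacobi symbol (32|39) = +1 (Zolotarev) agrees.

+1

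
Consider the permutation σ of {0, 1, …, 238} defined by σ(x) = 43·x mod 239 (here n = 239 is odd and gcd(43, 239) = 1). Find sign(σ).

-1

Orbit of 156 under x↦43x: [156, 16, 210, 187, 154, 169, 97]… (length divides ord_239(43)).
π_43 has 2 disjoint cycles with lengths [238, 1] on {0,…,238}.
sign(π) = (−1)^{n − #cycles} = (−1)^{239−2} = (−1)^237 = -1.
(43|239)_J = -1 (Zolotarev's lemma cross-check).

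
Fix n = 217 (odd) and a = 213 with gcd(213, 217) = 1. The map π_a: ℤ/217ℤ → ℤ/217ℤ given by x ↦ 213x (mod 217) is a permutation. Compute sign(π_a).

+1

Start at x=16: 16 → 153 → 39 → 61 → 190 → 108 → 2 → … (one orbit).
π_213 has 11 disjoint cycles with lengths [30, 30, 30, 30, 30, 30, 10, 10, 10, 6, 1] on {0,…,216}.
With 11 cycles on 217 points, sign = (−1)^{217−11} = +1.
Via Zolotarev, sign(π_{213}) = (213|217) = +1.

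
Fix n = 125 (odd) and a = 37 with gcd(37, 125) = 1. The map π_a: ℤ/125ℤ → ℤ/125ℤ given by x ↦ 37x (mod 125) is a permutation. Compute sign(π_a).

-1

Trace 117: π^k(117) = [117, 79, 48, 26, 87, 94, 103] for k=0..6.
π_37 has 4 disjoint cycles with lengths [100, 20, 4, 1] on {0,…,124}.
sign(π) = (−1)^{n − #cycles} = (−1)^{125−4} = (−1)^121 = -1.
Check: (37/125) = -1 by Zolotarev.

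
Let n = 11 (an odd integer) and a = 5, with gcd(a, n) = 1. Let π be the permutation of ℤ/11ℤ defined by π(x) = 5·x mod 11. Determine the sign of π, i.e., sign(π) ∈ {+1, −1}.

+1

Orbit of 5 under x↦5x: [5, 3, 4, 9, 1]… (length divides ord_11(5)).
The orbit structure of x ↦ 5x mod 11: 3 orbits of sizes [5, 5, 1].
With 3 cycles on 11 points, sign = (−1)^{11−3} = +1.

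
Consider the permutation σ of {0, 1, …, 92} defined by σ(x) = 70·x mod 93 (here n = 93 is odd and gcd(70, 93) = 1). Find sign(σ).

Trace 1: π^k(1) = [1, 70, 64, 16, 4] for k=0..4.
21 cycles of lengths [5, 5, 5, 5, 5, 5, 5, 5, 5, 5, 5, 5, 5, 5, 5, 5, 5, 5, 1, 1, 1].
93 − 21 = 72 transpositions; sign(π) = (−1)^72 = +1.
Check: (70/93) = +1 by Zolotarev.

+1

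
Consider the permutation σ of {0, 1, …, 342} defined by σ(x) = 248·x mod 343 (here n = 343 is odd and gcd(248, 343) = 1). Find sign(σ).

Orbit of 199 under x↦248x: [199, 303, 27, 179, 145, 288, 80]… (length divides ord_343(248)).
Decompose π into cycles: lengths [294, 42, 6, 1] (4 cycles, including the fixed point 0).
n − c = 343 − 4 = 339; sign = (−1)^339 = -1.

-1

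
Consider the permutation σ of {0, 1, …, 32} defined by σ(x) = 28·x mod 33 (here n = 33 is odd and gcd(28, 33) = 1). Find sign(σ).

Orbit of 16 under x↦28x: [16, 19, 4, 13, 1, 28, 25]… (length divides ord_33(28)).
π_28 has 6 disjoint cycles with lengths [10, 10, 10, 1, 1, 1] on {0,…,32}.
With 6 cycles on 33 points, sign = (−1)^{33−6} = -1.
Check: (28/33) = -1 by Zolotarev.

-1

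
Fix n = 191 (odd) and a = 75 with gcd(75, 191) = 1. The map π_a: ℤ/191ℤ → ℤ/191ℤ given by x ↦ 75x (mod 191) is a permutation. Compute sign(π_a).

Orbit of 184 under x↦75x: [184, 48, 162, 117, 180, 130, 9]… (length divides ord_191(75)).
Cycle type of π: 95×2 + 1; total 3 cycles.
sign(π) = (−1)^{n − #cycles} = (−1)^{191−3} = (−1)^188 = +1.

+1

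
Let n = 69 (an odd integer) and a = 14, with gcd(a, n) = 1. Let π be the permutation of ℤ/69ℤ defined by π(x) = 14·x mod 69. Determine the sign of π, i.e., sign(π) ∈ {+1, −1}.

Start at x=38: 38 → 49 → 65 → 13 → 44 → 64 → 68 → … (one orbit).
Decompose π into cycles: lengths [22, 22, 22, 2, 1] (5 cycles, including the fixed point 0).
n − c = 69 − 5 = 64; sign = (−1)^64 = +1.
(14|69)_J = +1 (Zolotarev's lemma cross-check).

+1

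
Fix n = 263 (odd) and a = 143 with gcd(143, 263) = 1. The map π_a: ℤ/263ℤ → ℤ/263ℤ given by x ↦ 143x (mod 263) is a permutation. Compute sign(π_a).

+1

Start at x=24: 24 → 13 → 18 → 207 → 145 → 221 → 43 → … (one orbit).
Cycle type of π: 131×2 + 1; total 3 cycles.
n − c = 263 − 3 = 260; sign = (−1)^260 = +1.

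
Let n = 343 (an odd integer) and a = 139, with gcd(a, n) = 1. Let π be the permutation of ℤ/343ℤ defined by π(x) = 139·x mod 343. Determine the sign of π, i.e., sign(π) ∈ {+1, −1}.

Start at x=36: 36 → 202 → 295 → 188 → 64 → 321 → 29 → … (one orbit).
Cycle type of π: 98×3 + 14×3 + 2×3 + 1; total 10 cycles.
With 10 cycles on 343 points, sign = (−1)^{343−10} = -1.
(139|343)_J = -1 (Zolotarev's lemma cross-check).

-1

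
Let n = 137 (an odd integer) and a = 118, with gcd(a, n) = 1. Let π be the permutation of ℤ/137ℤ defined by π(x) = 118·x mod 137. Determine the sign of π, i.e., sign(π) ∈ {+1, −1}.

+1

Trace 34: π^k(34) = [34, 39, 81, 105, 60, 93, 14] for k=0..6.
The orbit structure of x ↦ 118x mod 137: 3 orbits of sizes [68, 68, 1].
With 3 cycles on 137 points, sign = (−1)^{137−3} = +1.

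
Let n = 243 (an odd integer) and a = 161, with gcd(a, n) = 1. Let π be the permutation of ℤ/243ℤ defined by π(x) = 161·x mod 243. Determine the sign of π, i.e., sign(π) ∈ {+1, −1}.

-1

Start at x=242: 242 → 82 → 80 → 1 → 161 → 163 → 242 (one orbit).
Cycle lengths of π_161 on ℤ/243ℤ: [6, 6, 6, 6, 6, 6, 6, 6, 6, 6, 6, 6, 6, 6, 6, 6, 6, 6, 6, 6, 6, 6, 6, 6, 6, 6, 6, 2, 2, 2, 2, 2, 2, 2, 2, 2, 2, 2, 2, 2, 2, 2, 2, 2, 2, 2, 2, 2, 2, 2, 2, 2, 2, 2, 2, 2, 2, 2, 2, 2, 2, 2, 2, 2, 2, 2, 2, 1]; 68 cycles in total.
68 cycles on 243: each ℓ→(−1)^(ℓ−1), product (−1)^175 = -1.
Zolotarev: (161|243) = -1, matching the cycle-count sign.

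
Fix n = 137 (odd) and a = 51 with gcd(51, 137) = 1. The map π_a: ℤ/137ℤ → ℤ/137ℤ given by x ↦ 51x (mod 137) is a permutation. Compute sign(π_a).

-1

Trace 118: π^k(118) = [118, 127, 38, 20, 61, 97, 15] for k=0..6.
Decompose π into cycles: lengths [136, 1] (2 cycles, including the fixed point 0).
With 2 cycles on 137 points, sign = (−1)^{137−2} = -1.
(51|137)_J = -1 (Zolotarev's lemma cross-check).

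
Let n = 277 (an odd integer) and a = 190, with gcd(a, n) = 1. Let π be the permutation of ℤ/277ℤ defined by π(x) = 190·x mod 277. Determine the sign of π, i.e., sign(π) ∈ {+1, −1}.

+1

Start at x=171: 171 → 81 → 155 → 88 → 100 → 164 → 136 → … (one orbit).
5 cycles of lengths [69, 69, 69, 69, 1].
n − c = 277 − 5 = 272; sign = (−1)^272 = +1.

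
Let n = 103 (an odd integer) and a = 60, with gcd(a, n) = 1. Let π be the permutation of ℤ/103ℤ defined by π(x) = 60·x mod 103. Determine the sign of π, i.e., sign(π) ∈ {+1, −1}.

+1

Trace 100: π^k(100) = [100, 26, 15, 76, 28, 32, 66] for k=0..6.
Decompose π into cycles: lengths [51, 51, 1] (3 cycles, including the fixed point 0).
With 3 cycles on 103 points, sign = (−1)^{103−3} = +1.
Via Zolotarev, sign(π_{60}) = (60|103) = +1.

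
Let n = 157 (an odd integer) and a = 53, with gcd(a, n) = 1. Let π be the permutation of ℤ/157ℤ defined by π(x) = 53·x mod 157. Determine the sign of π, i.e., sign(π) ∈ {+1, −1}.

-1

Start at x=88: 88 → 111 → 74 → 154 → 155 → 51 → 34 → … (one orbit).
2 cycles of lengths [156, 1].
sign(π) = (−1)^{n − #cycles} = (−1)^{157−2} = (−1)^155 = -1.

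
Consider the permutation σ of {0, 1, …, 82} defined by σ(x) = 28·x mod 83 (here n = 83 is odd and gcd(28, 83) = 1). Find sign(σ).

Orbit of 10 under x↦28x: [10, 31, 38, 68, 78, 26, 64]… (length divides ord_83(28)).
Cycle type of π: 41×2 + 1; total 3 cycles.
n − c = 83 − 3 = 80; sign = (−1)^80 = +1.

+1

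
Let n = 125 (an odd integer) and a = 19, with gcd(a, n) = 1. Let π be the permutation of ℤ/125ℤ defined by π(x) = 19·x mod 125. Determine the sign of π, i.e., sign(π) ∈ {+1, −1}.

+1

Trace 119: π^k(119) = [119, 11, 84, 96, 74, 31, 89] for k=0..6.
π_19 has 7 disjoint cycles with lengths [50, 50, 10, 10, 2, 2, 1] on {0,…,124}.
Σ(ℓ_i−1) = 125−7 = 118; sign = (−1)^118 = +1.
Check: (19/125) = +1 by Zolotarev.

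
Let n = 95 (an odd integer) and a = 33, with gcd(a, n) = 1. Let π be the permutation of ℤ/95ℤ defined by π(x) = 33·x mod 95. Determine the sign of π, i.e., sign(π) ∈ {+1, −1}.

Trace 22: π^k(22) = [22, 61, 18, 24, 32, 11, 78] for k=0..6.
5 cycles of lengths [36, 36, 18, 4, 1].
sign(π) = (−1)^{n − #cycles} = (−1)^{95−5} = (−1)^90 = +1.

+1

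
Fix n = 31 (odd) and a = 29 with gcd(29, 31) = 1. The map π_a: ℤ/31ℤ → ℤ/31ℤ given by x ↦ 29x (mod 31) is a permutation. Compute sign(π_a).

Trace 15: π^k(15) = [15, 1, 29, 4, 23, 16, 30] for k=0..6.
The orbit structure of x ↦ 29x mod 31: 4 orbits of sizes [10, 10, 10, 1].
Σ(ℓ_i−1) = 31−4 = 27; sign = (−1)^27 = -1.

-1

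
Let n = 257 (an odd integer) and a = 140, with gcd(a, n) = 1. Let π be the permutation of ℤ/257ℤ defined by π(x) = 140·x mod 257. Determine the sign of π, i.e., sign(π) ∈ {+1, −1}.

+1

Start at x=234: 234 → 121 → 235 → 4 → 46 → 15 → 44 → … (one orbit).
The orbit structure of x ↦ 140x mod 257: 5 orbits of sizes [64, 64, 64, 64, 1].
257 − 5 = 252 transpositions; sign(π) = (−1)^252 = +1.
The Jacobi symbol (140|257) = +1 (Zolotarev) agrees.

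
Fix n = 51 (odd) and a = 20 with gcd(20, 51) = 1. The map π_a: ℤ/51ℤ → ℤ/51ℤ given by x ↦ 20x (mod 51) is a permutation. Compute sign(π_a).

+1

Trace 19: π^k(19) = [19, 23, 1, 20, 43, 44, 13] for k=0..6.
The orbit structure of x ↦ 20x mod 51: 5 orbits of sizes [16, 16, 16, 2, 1].
5 cycles on 51: each ℓ→(−1)^(ℓ−1), product (−1)^46 = +1.
The Jacobi symbol (20|51) = +1 (Zolotarev) agrees.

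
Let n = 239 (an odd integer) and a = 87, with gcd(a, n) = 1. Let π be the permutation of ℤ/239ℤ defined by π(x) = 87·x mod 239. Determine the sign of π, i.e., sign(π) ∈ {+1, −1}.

+1

Trace 116: π^k(116) = [116, 54, 157, 36, 25, 24, 176] for k=0..6.
Decompose π into cycles: lengths [119, 119, 1] (3 cycles, including the fixed point 0).
n − c = 239 − 3 = 236; sign = (−1)^236 = +1.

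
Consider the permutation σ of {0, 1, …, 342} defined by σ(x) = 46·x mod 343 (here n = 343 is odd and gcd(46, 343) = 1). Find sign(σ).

Orbit of 102 under x↦46x: [102, 233, 85, 137, 128, 57, 221]… (length divides ord_343(46)).
Cycle type of π: 147×2 + 21×2 + 3×2 + 1; total 7 cycles.
7 cycles on 343: each ℓ→(−1)^(ℓ−1), product (−1)^336 = +1.
Via Zolotarev, sign(π_{46}) = (46|343) = +1.

+1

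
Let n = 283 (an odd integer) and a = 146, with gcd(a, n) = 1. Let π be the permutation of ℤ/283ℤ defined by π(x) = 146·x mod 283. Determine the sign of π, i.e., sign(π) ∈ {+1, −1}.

-1

Start at x=256: 256 → 20 → 90 → 122 → 266 → 65 → 151 → … (one orbit).
Cycle lengths of π_146 on ℤ/283ℤ: [282, 1]; 2 cycles in total.
Σ(ℓ_i−1) = 283−2 = 281; sign = (−1)^281 = -1.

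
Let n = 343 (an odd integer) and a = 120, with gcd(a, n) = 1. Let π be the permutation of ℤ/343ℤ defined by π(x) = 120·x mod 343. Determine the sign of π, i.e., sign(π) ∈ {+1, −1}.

Trace 57: π^k(57) = [57, 323, 1, 120, 337, 309, 36] for k=0..6.
19 cycles of lengths [49, 49, 49, 49, 49, 49, 7, 7, 7, 7, 7, 7, 1, 1, 1, 1, 1, 1, 1].
343 − 19 = 324 transpositions; sign(π) = (−1)^324 = +1.

+1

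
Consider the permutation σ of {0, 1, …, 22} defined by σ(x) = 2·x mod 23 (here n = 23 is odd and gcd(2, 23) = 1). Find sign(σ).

+1

Trace 1: π^k(1) = [1, 2, 4, 8, 16, 9, 18] for k=0..6.
Decompose π into cycles: lengths [11, 11, 1] (3 cycles, including the fixed point 0).
23 − 3 = 20 transpositions; sign(π) = (−1)^20 = +1.
(2|23)_J = +1 (Zolotarev's lemma cross-check).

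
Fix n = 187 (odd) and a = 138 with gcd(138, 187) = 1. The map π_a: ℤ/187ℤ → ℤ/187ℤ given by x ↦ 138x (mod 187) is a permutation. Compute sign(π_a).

Trace 8: π^k(8) = [8, 169, 134, 166, 94, 69, 172] for k=0..6.
The orbit structure of x ↦ 138x mod 187: 8 orbits of sizes [40, 40, 40, 40, 10, 8, 8, 1].
n − c = 187 − 8 = 179; sign = (−1)^179 = -1.

-1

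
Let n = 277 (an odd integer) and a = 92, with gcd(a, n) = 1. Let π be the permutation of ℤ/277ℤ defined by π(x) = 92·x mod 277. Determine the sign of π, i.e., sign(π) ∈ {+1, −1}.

Start at x=30: 30 → 267 → 188 → 122 → 144 → 229 → 16 → … (one orbit).
Cycle type of π: 138×2 + 1; total 3 cycles.
With 3 cycles on 277 points, sign = (−1)^{277−3} = +1.
Zolotarev: (92|277) = +1, matching the cycle-count sign.

+1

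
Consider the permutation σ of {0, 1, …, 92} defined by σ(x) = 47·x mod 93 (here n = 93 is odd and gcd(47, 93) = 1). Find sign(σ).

Start at x=35: 35 → 64 → 32 → 16 → 8 → 4 → 2 → … (one orbit).
Cycle type of π: 10×6 + 5×6 + 2 + 1; total 14 cycles.
sign(π) = (−1)^{n − #cycles} = (−1)^{93−14} = (−1)^79 = -1.

-1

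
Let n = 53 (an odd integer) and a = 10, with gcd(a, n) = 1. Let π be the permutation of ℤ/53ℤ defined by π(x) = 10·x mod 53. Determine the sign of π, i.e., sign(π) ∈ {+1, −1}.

Trace 28: π^k(28) = [28, 15, 44, 16, 1, 10, 47] for k=0..6.
5 cycles of lengths [13, 13, 13, 13, 1].
n − c = 53 − 5 = 48; sign = (−1)^48 = +1.

+1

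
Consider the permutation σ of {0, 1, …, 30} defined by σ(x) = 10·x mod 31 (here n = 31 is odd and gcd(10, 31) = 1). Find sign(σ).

+1

Start at x=7: 7 → 8 → 18 → 25 → 2 → 20 → 14 → … (one orbit).
The orbit structure of x ↦ 10x mod 31: 3 orbits of sizes [15, 15, 1].
3 cycles on 31: each ℓ→(−1)^(ℓ−1), product (−1)^28 = +1.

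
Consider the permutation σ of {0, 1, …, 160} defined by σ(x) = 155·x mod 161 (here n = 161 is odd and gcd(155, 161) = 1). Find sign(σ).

-1

Start at x=85: 85 → 134 → 1 → 155 → 36 → 106 → 8 → … (one orbit).
The orbit structure of x ↦ 155x mod 161: 14 orbits of sizes [22, 22, 22, 22, 22, 22, 22, 1, 1, 1, 1, 1, 1, 1].
With 14 cycles on 161 points, sign = (−1)^{161−14} = -1.
Via Zolotarev, sign(π_{155}) = (155|161) = -1.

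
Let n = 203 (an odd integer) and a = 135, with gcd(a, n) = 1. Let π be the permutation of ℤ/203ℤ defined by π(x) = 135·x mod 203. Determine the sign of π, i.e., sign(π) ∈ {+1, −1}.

-1

Trace 60: π^k(60) = [60, 183, 142, 88, 106, 100, 102] for k=0..6.
π_135 has 6 disjoint cycles with lengths [84, 84, 28, 3, 3, 1] on {0,…,202}.
203 − 6 = 197 transpositions; sign(π) = (−1)^197 = -1.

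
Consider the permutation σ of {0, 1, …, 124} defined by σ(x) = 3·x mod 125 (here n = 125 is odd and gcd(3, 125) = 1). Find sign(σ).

Start at x=54: 54 → 37 → 111 → 83 → 124 → 122 → 116 → … (one orbit).
Decompose π into cycles: lengths [100, 20, 4, 1] (4 cycles, including the fixed point 0).
4 cycles on 125: each ℓ→(−1)^(ℓ−1), product (−1)^121 = -1.

-1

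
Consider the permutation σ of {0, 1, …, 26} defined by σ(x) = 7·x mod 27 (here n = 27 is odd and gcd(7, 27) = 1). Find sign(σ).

+1

Start at x=7: 7 → 22 → 19 → 25 → 13 → 10 → 16 → … (one orbit).
Cycle lengths of π_7 on ℤ/27ℤ: [9, 9, 3, 3, 1, 1, 1]; 7 cycles in total.
With 7 cycles on 27 points, sign = (−1)^{27−7} = +1.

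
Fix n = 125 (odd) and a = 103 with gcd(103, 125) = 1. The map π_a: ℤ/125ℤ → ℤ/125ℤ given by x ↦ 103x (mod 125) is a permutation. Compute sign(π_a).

Start at x=6: 6 → 118 → 29 → 112 → 36 → 83 → 49 → … (one orbit).
Decompose π into cycles: lengths [100, 20, 4, 1] (4 cycles, including the fixed point 0).
Σ(ℓ_i−1) = 125−4 = 121; sign = (−1)^121 = -1.

-1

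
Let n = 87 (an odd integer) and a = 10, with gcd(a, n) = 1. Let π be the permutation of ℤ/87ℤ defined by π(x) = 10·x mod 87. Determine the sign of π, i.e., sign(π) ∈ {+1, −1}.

Start at x=16: 16 → 73 → 34 → 79 → 7 → 70 → 4 → … (one orbit).
Decompose π into cycles: lengths [28, 28, 28, 1, 1, 1] (6 cycles, including the fixed point 0).
6 cycles on 87: each ℓ→(−1)^(ℓ−1), product (−1)^81 = -1.
The Jacobi symbol (10|87) = -1 (Zolotarev) agrees.

-1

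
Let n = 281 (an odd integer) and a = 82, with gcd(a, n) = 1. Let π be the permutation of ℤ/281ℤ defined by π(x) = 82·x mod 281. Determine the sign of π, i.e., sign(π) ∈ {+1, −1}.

Start at x=5: 5 → 129 → 181 → 230 → 33 → 177 → 183 → … (one orbit).
The orbit structure of x ↦ 82x mod 281: 2 orbits of sizes [280, 1].
281 − 2 = 279 transpositions; sign(π) = (−1)^279 = -1.
Zolotarev: (82|281) = -1, matching the cycle-count sign.

-1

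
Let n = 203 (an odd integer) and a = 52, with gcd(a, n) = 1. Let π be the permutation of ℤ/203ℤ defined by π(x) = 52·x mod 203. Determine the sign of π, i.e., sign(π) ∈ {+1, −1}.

Start at x=54: 54 → 169 → 59 → 23 → 181 → 74 → 194 → … (one orbit).
10 cycles of lengths [42, 42, 42, 42, 7, 7, 7, 7, 6, 1].
n − c = 203 − 10 = 193; sign = (−1)^193 = -1.

-1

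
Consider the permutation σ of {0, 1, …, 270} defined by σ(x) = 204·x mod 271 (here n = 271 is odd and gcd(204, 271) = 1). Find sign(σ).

-1

Trace 215: π^k(215) = [215, 229, 104, 78, 194, 10, 143] for k=0..6.
Cycle type of π: 270 + 1; total 2 cycles.
271 − 2 = 269 transpositions; sign(π) = (−1)^269 = -1.
Zolotarev: (204|271) = -1, matching the cycle-count sign.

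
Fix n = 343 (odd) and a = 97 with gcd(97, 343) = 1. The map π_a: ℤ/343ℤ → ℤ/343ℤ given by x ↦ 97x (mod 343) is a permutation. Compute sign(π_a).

-1

Trace 146: π^k(146) = [146, 99, 342, 246, 195, 50, 48] for k=0..6.
The orbit structure of x ↦ 97x mod 343: 46 orbits of sizes [14, 14, 14, 14, 14, 14, 14, 14, 14, 14, 14, 14, 14, 14, 14, 14, 14, 14, 14, 14, 14, 2, 2, 2, 2, 2, 2, 2, 2, 2, 2, 2, 2, 2, 2, 2, 2, 2, 2, 2, 2, 2, 2, 2, 2, 1].
With 46 cycles on 343 points, sign = (−1)^{343−46} = -1.
Zolotarev: (97|343) = -1, matching the cycle-count sign.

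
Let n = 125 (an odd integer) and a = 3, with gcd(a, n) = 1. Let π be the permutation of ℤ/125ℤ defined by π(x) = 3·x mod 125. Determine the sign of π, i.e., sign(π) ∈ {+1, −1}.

Trace 27: π^k(27) = [27, 81, 118, 104, 62, 61, 58] for k=0..6.
π_3 has 4 disjoint cycles with lengths [100, 20, 4, 1] on {0,…,124}.
With 4 cycles on 125 points, sign = (−1)^{125−4} = -1.
(3|125)_J = -1 (Zolotarev's lemma cross-check).

-1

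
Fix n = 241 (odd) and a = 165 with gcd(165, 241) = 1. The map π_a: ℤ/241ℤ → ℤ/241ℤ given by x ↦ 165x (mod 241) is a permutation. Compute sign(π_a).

Start at x=211: 211 → 111 → 240 → 76 → 8 → 115 → 177 → … (one orbit).
π_165 has 16 disjoint cycles with lengths [16, 16, 16, 16, 16, 16, 16, 16, 16, 16, 16, 16, 16, 16, 16, 1] on {0,…,240}.
241 − 16 = 225 transpositions; sign(π) = (−1)^225 = -1.

-1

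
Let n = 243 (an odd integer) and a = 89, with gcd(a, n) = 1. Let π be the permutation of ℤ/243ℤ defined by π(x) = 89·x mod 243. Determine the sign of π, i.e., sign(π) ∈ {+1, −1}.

Orbit of 44 under x↦89x: [44, 28, 62, 172, 242, 154, 98]… (length divides ord_243(89)).
The orbit structure of x ↦ 89x mod 243: 14 orbits of sizes [54, 54, 54, 18, 18, 18, 6, 6, 6, 2, 2, 2, 2, 1].
243 − 14 = 229 transpositions; sign(π) = (−1)^229 = -1.

-1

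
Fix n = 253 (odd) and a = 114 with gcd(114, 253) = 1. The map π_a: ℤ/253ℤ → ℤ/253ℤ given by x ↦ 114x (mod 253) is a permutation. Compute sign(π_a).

-1

Orbit of 47 under x↦114x: [47, 45, 70, 137, 185, 91, 1]… (length divides ord_253(114)).
Cycle lengths of π_114 on ℤ/253ℤ: [10, 10, 10, 10, 10, 10, 10, 10, 10, 10, 10, 10, 10, 10, 10, 10, 10, 10, 10, 10, 10, 10, 5, 5, 2, 2, 2, 2, 2, 2, 2, 2, 2, 2, 2, 1]; 36 cycles in total.
n − c = 253 − 36 = 217; sign = (−1)^217 = -1.
Zolotarev: (114|253) = -1, matching the cycle-count sign.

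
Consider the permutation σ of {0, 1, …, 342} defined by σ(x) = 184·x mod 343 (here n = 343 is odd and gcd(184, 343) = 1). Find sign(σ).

+1

Trace 4: π^k(4) = [4, 50, 282, 95, 330, 9, 284] for k=0..6.
Decompose π into cycles: lengths [147, 147, 21, 21, 3, 3, 1] (7 cycles, including the fixed point 0).
n − c = 343 − 7 = 336; sign = (−1)^336 = +1.
(184|343)_J = +1 (Zolotarev's lemma cross-check).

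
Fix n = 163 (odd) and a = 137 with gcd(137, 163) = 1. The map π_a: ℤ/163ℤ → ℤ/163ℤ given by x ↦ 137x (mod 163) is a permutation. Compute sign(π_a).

-1

Orbit of 78 under x↦137x: [78, 91, 79, 65, 103, 93, 27]… (length divides ord_163(137)).
π_137 has 2 disjoint cycles with lengths [162, 1] on {0,…,162}.
With 2 cycles on 163 points, sign = (−1)^{163−2} = -1.
Zolotarev: (137|163) = -1, matching the cycle-count sign.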